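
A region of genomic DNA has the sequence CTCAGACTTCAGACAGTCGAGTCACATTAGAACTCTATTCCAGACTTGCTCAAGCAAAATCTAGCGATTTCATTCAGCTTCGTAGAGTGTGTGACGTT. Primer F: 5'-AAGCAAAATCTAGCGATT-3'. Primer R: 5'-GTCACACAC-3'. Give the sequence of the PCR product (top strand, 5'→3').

5'-AAGCAAAATCTAGCGATTTCATTCAGCTTCGTAGAGTGTGTGAC-3'

Forward primer AAGCAAAATCTAGCGATT is found on the top strand at positions 52–69.
The reverse primer's reverse complement is GTGTGTGAC, which matches the template at positions 87–95.
The product is the template from position 52 through 95 (44 bp).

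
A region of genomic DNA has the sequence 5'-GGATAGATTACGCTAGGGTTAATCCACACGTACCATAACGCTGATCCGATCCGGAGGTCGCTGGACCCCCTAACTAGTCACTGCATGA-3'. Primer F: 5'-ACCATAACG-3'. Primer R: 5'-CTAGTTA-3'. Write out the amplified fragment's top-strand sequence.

5'-ACCATAACGCTGATCCGATCCGGAGGTCGCTGGACCCCCTAACTAG-3'

The forward primer matches the template at positions 32–40.
Reverse complement of the reverse primer: TAACTAG. This occurs on the top strand at positions 71–77.
The product is the template from position 32 through 77 (46 bp).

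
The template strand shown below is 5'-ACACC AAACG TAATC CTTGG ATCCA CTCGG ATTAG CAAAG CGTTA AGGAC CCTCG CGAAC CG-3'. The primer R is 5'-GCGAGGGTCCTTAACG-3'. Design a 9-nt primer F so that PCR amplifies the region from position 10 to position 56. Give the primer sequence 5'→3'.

The reverse primer's reverse complement CGTTAAGGACCCTCGC matches the template at positions 41–56; the product starts at position 10.
The forward primer is identical to the top strand over positions 10–18: GTAATCCTT.

5'-GTAATCCTT-3'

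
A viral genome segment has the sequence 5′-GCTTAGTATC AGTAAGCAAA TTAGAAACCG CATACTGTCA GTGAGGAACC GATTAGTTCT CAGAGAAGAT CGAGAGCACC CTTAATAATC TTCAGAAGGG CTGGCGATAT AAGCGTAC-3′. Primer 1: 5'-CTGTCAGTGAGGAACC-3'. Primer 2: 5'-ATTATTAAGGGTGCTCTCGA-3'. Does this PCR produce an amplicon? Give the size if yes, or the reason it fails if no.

Yes — a 55 bp product.

Primer 1 (CTGTCAGTGAGGAACC) matches the top strand at positions 35–50; it acts as a forward primer.
Primer 2's reverse complement is TCGAGAGCACCCTTAATAAT, matching the top strand at positions 70–89; it acts as a reverse primer.
The 3' ends face each other across positions 35–89, giving a 55 bp product.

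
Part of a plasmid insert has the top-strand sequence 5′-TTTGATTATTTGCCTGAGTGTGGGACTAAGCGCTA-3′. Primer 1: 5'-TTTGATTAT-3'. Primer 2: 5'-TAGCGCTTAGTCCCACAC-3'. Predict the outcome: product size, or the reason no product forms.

Yes — a 35 bp product.

Primer 1 (TTTGATTAT) matches the top strand at positions 1–9; it acts as a forward primer.
Primer 2's reverse complement is GTGTGGGACTAAGCGCTA, matching the top strand at positions 18–35; it acts as a reverse primer.
The 3' ends face each other across positions 1–35, giving a 35 bp product.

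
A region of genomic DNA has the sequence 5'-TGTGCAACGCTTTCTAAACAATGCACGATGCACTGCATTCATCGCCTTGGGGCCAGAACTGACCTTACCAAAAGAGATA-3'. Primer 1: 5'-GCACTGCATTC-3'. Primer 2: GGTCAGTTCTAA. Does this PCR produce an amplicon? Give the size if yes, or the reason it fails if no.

No product — primer 2 has no binding site in the template.

Primer 2 (GGTCAGTTCTAA) does not match the top strand, and its reverse complement TTAGAACTGACC does not match either.
With no annealing site for primer 2, no amplification occurs.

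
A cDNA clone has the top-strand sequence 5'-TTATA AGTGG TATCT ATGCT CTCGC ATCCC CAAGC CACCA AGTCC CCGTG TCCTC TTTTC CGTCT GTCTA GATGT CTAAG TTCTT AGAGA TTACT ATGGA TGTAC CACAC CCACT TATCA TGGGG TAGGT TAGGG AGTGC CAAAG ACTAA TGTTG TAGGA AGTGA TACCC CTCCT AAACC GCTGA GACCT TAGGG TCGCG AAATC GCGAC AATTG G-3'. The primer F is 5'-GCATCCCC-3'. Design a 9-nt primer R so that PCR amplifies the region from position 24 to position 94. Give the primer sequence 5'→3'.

5'-GTAATCTCT-3'

The product's 3' end on the top strand is position 94.
The reverse primer anneals to the top strand over positions 86–94, i.e. to AGAGATTAC.
Its sequence written 5'→3' is the reverse complement: GTAATCTCT.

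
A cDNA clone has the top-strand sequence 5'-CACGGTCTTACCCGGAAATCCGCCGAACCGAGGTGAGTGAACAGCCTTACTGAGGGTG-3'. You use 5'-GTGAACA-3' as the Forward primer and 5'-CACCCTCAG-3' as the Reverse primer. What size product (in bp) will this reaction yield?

22 bp

The forward primer matches the template at positions 37–43.
The reverse primer's reverse complement is CTGAGGGTG, which matches the template at positions 50–58.
Amplicon spans positions 37–58: 22 bp.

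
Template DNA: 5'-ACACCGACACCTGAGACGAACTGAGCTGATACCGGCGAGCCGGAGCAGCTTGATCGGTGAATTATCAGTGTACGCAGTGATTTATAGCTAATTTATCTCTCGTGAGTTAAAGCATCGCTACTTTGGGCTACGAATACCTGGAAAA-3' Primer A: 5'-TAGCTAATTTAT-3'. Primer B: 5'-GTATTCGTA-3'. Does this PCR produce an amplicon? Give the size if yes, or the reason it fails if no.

Yes — a 53 bp product.

Primer A (TAGCTAATTTAT) matches the top strand at positions 85–96; it acts as a forward primer.
Primer B's reverse complement is TACGAATAC, matching the top strand at positions 129–137; it acts as a reverse primer.
The 3' ends face each other across positions 85–137, giving a 53 bp product.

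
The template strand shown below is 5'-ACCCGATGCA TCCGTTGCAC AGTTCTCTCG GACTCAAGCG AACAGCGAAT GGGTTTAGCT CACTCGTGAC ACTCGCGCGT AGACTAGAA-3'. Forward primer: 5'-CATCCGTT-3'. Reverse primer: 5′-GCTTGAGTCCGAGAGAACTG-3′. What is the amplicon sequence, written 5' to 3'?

Scanning the template, CATCCGTT occurs at positions 9–16; this primer anneals to the bottom strand there with its 3' end pointing downstream.
The reverse primer's reverse complement is CAGTTCTCTCGGACTCAAGC, which matches the template at positions 20–39.
The product is the template from position 9 through 39 (31 bp).

5'-CATCCGTTGCACAGTTCTCTCGGACTCAAGC-3'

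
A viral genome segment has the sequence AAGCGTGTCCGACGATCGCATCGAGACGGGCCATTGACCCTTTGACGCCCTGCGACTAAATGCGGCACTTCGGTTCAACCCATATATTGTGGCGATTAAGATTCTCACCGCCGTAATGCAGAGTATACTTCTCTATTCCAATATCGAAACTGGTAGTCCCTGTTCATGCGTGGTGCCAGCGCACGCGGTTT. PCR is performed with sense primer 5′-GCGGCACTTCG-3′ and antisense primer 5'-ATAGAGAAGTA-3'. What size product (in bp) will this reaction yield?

Forward primer GCGGCACTTCG is found on the top strand at positions 62–72.
The reverse primer's reverse complement is TACTTCTCTAT, which matches the template at positions 126–136.
The product runs from position 62 to position 136, so its length is 136 − 62 + 1 = 75 bp.

75 bp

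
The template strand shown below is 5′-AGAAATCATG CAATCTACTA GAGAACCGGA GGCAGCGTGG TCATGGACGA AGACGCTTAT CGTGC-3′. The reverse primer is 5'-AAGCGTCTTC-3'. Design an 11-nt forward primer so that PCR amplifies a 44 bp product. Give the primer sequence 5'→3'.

5'-CTACTAGAGAA-3'

The reverse primer's reverse complement GAAGACGCTT matches the template at positions 49–58, so the product ends at position 58.
A 44 bp product then starts at position 58 − 44 + 1 = 15.
The forward primer is identical to the top strand there: CTACTAGAGAA.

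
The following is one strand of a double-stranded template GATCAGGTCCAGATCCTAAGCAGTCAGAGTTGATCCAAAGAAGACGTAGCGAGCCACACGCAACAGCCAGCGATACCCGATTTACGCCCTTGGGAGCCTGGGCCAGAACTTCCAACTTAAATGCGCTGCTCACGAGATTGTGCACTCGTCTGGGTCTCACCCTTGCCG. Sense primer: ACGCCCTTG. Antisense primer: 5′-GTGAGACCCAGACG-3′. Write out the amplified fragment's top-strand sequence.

Scanning the template, ACGCCCTTG occurs at positions 84–92; this primer anneals to the bottom strand there with its 3' end pointing downstream.
The reverse primer's reverse complement is CGTCTGGGTCTCAC, which matches the template at positions 147–160.
The product is the template from position 84 through 160 (77 bp).

5'-ACGCCCTTGGGAGCCTGGGCCAGAACTTCCAACTTAAATGCGCTGCTCACGAGATTGTGCACTCGTCTGGGTCTCAC-3'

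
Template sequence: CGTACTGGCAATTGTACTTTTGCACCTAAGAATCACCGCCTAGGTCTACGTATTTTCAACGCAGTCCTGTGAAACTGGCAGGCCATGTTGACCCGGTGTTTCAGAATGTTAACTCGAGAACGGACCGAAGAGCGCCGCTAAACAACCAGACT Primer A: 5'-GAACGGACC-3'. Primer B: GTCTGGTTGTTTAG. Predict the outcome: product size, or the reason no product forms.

Primer A (GAACGGACC) matches the top strand at positions 118–126; it acts as a forward primer.
Primer B's reverse complement is CTAAACAACCAGAC, matching the top strand at positions 138–151; it acts as a reverse primer.
The 3' ends face each other across positions 118–151, giving a 34 bp product.

Yes — a 34 bp product.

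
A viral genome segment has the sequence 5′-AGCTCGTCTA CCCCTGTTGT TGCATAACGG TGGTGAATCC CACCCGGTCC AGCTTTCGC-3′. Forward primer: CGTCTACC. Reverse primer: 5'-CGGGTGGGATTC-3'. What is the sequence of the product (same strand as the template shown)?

Forward primer CGTCTACC is found on the top strand at positions 5–12.
The reverse primer's reverse complement is GAATCCCACCCG, which matches the template at positions 35–46.
The product is the template from position 5 through 46 (42 bp).

5'-CGTCTACCCCTGTTGTTGCATAACGGTGGTGAATCCCACCCG-3'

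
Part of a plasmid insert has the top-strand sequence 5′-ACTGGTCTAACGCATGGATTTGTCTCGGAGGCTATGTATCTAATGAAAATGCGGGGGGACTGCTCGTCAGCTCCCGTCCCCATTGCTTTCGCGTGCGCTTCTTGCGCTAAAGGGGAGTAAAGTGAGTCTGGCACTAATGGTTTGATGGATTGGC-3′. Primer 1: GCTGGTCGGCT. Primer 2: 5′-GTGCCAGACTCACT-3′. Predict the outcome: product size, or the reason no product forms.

No product — primer 1 has no binding site in the template.

Primer 1 (GCTGGTCGGCT) does not match the top strand, and its reverse complement AGCCGACCAGC does not match either.
With no annealing site for primer 1, no amplification occurs.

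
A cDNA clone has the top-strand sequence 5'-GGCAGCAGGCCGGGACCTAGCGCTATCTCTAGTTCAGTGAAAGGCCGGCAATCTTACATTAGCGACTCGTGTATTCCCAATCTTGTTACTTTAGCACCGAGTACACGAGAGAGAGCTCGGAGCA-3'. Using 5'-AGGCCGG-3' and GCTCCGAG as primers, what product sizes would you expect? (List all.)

117 bp, 82 bp

The forward primer AGGCCGG matches the top strand at positions 7–13, 42–48.
The reverse primer's reverse complement is CTCGGAGC, matching at positions 116–123.
Each forward site pairs with the reverse site to give a product ending at position 123: sizes 117, 82 bp.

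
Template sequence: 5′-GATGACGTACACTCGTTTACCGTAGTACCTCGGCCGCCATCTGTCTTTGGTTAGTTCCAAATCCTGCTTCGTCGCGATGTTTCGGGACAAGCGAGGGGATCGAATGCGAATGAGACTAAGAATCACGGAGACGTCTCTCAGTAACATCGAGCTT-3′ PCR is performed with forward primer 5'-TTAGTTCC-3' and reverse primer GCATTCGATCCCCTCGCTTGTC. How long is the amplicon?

57 bp

Scanning the template, TTAGTTCC occurs at positions 51–58; this primer anneals to the bottom strand there with its 3' end pointing downstream.
The reverse primer's reverse complement is GACAAGCGAGGGGATCGAATGC, which matches the template at positions 86–107.
Product length = (reverse-primer end) − (forward-primer start) + 1 = 107 − 51 + 1 = 57 bp.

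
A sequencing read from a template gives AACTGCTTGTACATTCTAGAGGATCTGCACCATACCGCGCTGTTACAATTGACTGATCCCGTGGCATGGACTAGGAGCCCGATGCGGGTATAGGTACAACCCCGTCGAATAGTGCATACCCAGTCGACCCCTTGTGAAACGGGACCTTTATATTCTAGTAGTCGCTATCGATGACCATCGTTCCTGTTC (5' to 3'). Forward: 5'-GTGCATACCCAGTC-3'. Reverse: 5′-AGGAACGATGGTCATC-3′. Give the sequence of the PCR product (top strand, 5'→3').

5'-GTGCATACCCAGTCGACCCCTTGTGAAACGGGACCTTTATATTCTAGTAGTCGCTATCGATGACCATCGTTCCT-3'

Forward primer GTGCATACCCAGTC is found on the top strand at positions 112–125.
The reverse primer's reverse complement is GATGACCATCGTTCCT, which matches the template at positions 170–185.
The product is the template from position 112 through 185 (74 bp).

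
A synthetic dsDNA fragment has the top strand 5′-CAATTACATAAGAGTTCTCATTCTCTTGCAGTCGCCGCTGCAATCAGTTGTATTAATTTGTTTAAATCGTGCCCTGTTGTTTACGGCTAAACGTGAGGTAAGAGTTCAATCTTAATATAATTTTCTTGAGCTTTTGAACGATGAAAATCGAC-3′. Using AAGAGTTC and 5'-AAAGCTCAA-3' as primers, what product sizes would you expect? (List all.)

125 bp, 35 bp

The forward primer AAGAGTTC matches the top strand at positions 10–17, 100–107.
The reverse primer's reverse complement is TTGAGCTTT, matching at positions 126–134.
Each forward site pairs with the reverse site to give a product ending at position 134: sizes 125, 35 bp.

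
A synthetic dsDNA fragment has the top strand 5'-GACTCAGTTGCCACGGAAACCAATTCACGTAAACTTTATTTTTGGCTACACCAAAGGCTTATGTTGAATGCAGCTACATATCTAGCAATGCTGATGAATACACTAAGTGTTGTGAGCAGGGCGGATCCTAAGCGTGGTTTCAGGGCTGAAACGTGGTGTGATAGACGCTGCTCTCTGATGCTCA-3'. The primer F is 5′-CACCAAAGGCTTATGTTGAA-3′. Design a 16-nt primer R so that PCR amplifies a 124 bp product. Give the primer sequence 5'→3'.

The forward primer binds at positions 49–68, so a 124 bp product ends at position 49 + 124 − 1 = 172.
The reverse primer anneals to the top strand over positions 157–172, i.e. to TGTGATAGACGCTGCT.
Its sequence written 5'→3' is the reverse complement: AGCAGCGTCTATCACA.

5'-AGCAGCGTCTATCACA-3'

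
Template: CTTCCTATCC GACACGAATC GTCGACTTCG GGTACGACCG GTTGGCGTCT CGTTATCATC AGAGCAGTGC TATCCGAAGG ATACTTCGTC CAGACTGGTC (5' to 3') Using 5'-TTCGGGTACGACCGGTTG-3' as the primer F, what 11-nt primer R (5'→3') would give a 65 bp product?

The forward primer binds at positions 27–44, so a 65 bp product ends at position 27 + 65 − 1 = 91.
The reverse primer anneals to the top strand over positions 81–91, i.e. to ATACTTCGTCC.
Its sequence written 5'→3' is the reverse complement: GGACGAAGTAT.

5'-GGACGAAGTAT-3'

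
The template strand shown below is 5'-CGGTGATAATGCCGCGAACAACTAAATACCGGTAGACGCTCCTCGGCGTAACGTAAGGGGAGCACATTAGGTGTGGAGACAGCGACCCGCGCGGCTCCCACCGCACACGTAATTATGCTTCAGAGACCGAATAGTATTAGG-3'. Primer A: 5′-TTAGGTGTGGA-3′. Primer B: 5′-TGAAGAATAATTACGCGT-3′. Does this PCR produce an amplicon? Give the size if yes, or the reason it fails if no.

No product — primer B has no binding site in the template.

Primer B (TGAAGAATAATTACGCGT) does not match the top strand, and its reverse complement ACGCGTAATTATTCTTCA does not match either.
With no annealing site for primer B, no amplification occurs.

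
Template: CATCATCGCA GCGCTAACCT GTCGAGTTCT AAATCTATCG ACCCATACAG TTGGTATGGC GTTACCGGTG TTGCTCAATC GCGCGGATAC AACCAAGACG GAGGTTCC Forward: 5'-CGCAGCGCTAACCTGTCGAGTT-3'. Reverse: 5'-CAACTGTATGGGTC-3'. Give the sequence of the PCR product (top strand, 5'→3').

5'-CGCAGCGCTAACCTGTCGAGTTCTAAATCTATCGACCCATACAGTTG-3'

The forward primer matches the template at positions 7–28.
Taking the reverse complement of CAACTGTATGGGTC gives GACCCATACAGTTG, found at positions 40–53 on the template; the primer anneals here to the top strand with its 3' end pointing upstream.
The product is the template from position 7 through 53 (47 bp).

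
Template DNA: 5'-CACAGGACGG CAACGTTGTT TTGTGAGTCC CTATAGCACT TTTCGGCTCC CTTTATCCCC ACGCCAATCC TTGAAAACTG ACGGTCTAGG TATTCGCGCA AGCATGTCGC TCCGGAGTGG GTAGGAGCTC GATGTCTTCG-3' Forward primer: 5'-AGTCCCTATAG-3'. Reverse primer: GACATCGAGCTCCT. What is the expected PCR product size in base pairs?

The forward primer matches the template at positions 26–36.
The reverse primer's reverse complement is AGGAGCTCGATGTC, which matches the template at positions 123–136.
Amplicon spans positions 26–136: 111 bp.

111 bp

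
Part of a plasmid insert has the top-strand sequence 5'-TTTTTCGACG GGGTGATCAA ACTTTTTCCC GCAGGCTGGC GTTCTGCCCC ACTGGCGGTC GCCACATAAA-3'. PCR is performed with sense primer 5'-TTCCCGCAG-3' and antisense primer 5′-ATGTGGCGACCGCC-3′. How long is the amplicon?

42 bp

Forward primer TTCCCGCAG is found on the top strand at positions 26–34.
The reverse primer's reverse complement is GGCGGTCGCCACAT, which matches the template at positions 54–67.
The product runs from position 26 to position 67, so its length is 67 − 26 + 1 = 42 bp.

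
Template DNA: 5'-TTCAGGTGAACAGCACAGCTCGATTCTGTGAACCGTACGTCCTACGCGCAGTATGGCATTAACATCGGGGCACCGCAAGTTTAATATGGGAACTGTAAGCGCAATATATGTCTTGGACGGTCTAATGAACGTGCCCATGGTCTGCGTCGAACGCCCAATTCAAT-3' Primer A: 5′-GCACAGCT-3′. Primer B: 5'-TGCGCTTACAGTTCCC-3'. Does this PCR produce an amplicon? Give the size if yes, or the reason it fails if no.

Primer A (GCACAGCT) matches the top strand at positions 13–20; it acts as a forward primer.
Primer B's reverse complement is GGGAACTGTAAGCGCA, matching the top strand at positions 88–103; it acts as a reverse primer.
The 3' ends face each other across positions 13–103, giving a 91 bp product.

Yes — a 91 bp product.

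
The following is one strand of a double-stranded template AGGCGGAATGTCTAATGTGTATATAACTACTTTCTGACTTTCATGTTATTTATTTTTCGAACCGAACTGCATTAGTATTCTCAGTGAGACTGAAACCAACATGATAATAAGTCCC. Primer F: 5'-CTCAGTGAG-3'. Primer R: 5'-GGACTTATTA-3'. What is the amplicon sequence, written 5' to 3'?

5'-CTCAGTGAGACTGAAACCAACATGATAATAAGTCC-3'

Forward primer CTCAGTGAG is found on the top strand at positions 80–88.
Taking the reverse complement of GGACTTATTA gives TAATAAGTCC, found at positions 105–114 on the template; the primer anneals here to the top strand with its 3' end pointing upstream.
The product is the template from position 80 through 114 (35 bp).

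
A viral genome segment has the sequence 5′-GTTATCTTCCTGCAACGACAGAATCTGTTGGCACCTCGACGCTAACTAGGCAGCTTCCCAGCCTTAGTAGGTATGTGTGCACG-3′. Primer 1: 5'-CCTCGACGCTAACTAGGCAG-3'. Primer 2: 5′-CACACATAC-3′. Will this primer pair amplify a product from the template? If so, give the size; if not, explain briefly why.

Primer 1 (CCTCGACGCTAACTAGGCAG) matches the top strand at positions 34–53; it acts as a forward primer.
Primer 2's reverse complement is GTATGTGTG, matching the top strand at positions 71–79; it acts as a reverse primer.
The 3' ends face each other across positions 34–79, giving a 46 bp product.

Yes — a 46 bp product.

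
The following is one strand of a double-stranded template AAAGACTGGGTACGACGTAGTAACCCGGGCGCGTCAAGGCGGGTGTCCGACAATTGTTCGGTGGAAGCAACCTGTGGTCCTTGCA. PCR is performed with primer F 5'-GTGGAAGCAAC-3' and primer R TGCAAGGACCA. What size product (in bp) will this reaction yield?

Scanning the template, GTGGAAGCAAC occurs at positions 61–71; this primer anneals to the bottom strand there with its 3' end pointing downstream.
The reverse primer's reverse complement is TGGTCCTTGCA, which matches the template at positions 75–85.
Product length = (reverse-primer end) − (forward-primer start) + 1 = 85 − 61 + 1 = 25 bp.

25 bp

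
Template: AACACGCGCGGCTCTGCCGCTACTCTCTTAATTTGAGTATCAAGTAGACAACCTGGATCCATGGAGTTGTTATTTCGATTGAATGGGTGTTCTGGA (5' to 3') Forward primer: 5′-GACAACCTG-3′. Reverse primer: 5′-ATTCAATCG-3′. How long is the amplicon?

Forward primer GACAACCTG is found on the top strand at positions 47–55.
Taking the reverse complement of ATTCAATCG gives CGATTGAAT, found at positions 76–84 on the template; the primer anneals here to the top strand with its 3' end pointing upstream.
The product runs from position 47 to position 84, so its length is 84 − 47 + 1 = 38 bp.

38 bp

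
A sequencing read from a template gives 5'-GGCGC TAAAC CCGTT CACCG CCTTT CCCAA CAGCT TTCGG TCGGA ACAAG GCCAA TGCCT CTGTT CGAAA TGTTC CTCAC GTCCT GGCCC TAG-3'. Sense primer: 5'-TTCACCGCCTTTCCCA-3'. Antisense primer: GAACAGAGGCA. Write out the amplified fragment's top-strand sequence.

5'-TTCACCGCCTTTCCCAACAGCTTTCGGTCGGAACAAGGCCAATGCCTCTGTTC-3'

Forward primer TTCACCGCCTTTCCCA is found on the top strand at positions 14–29.
Taking the reverse complement of GAACAGAGGCA gives TGCCTCTGTTC, found at positions 56–66 on the template; the primer anneals here to the top strand with its 3' end pointing upstream.
The product is the template from position 14 through 66 (53 bp).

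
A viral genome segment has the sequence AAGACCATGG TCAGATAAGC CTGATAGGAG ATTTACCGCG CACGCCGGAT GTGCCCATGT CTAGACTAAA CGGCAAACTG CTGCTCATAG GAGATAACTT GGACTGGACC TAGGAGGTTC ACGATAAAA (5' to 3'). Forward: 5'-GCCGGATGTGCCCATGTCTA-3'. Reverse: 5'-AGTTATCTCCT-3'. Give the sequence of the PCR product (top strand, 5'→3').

Forward primer GCCGGATGTGCCCATGTCTA is found on the top strand at positions 44–63.
Reverse complement of the reverse primer: AGGAGATAACT. This occurs on the top strand at positions 89–99.
The product is the template from position 44 through 99 (56 bp).

5'-GCCGGATGTGCCCATGTCTAGACTAAACGGCAAACTGCTGCTCATAGGAGATAACT-3'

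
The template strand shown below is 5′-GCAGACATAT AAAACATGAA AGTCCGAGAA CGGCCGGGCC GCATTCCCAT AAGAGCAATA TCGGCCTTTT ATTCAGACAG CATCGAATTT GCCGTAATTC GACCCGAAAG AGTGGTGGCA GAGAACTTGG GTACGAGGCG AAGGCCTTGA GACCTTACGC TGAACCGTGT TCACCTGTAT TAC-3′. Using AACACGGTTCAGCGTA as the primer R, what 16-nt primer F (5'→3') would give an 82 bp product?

5'-TGCCGTAATTCGACCC-3'

The reverse primer's reverse complement TACGCTGAACCGTGTT matches the template at positions 156–171, so the product ends at position 171.
An 82 bp product then starts at position 171 − 82 + 1 = 90.
The forward primer is identical to the top strand there: TGCCGTAATTCGACCC.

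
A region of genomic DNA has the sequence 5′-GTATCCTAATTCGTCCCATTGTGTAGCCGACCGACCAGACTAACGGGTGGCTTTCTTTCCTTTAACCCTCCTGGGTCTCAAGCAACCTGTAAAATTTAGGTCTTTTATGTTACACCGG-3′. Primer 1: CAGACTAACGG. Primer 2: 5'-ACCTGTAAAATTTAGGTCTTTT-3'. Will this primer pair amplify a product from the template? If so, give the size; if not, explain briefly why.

No product — both primers anneal to the same strand and extend in the same direction.

Primer 1 (CAGACTAACGG) matches the top strand at positions 36–46 (3' end points downstream).
Primer 2 (ACCTGTAAAATTTAGGTCTTTT) also matches the top strand directly, at positions 85–106 — its reverse complement AAAAGACCTAAATTTTACAGGT is not present.
Both primers anneal to the bottom strand with 3' ends pointing the same way, so neither can prime synthesis back toward the other.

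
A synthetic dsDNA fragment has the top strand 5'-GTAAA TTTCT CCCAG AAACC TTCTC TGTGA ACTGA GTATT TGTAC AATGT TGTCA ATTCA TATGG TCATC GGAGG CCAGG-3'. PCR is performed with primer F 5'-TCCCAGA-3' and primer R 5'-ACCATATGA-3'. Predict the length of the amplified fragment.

Scanning the template, TCCCAGA occurs at positions 10–16; this primer anneals to the bottom strand there with its 3' end pointing downstream.
Taking the reverse complement of ACCATATGA gives TCATATGGT, found at positions 58–66 on the template; the primer anneals here to the top strand with its 3' end pointing upstream.
Amplicon spans positions 10–66: 57 bp.

57 bp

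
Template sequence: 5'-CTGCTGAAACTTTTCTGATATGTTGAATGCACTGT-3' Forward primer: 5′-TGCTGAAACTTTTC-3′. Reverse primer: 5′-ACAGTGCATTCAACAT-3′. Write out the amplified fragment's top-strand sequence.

Scanning the template, TGCTGAAACTTTTC occurs at positions 2–15; this primer anneals to the bottom strand there with its 3' end pointing downstream.
The reverse primer's reverse complement is ATGTTGAATGCACTGT, which matches the template at positions 20–35.
The product is the template from position 2 through 35 (34 bp).

5'-TGCTGAAACTTTTCTGATATGTTGAATGCACTGT-3'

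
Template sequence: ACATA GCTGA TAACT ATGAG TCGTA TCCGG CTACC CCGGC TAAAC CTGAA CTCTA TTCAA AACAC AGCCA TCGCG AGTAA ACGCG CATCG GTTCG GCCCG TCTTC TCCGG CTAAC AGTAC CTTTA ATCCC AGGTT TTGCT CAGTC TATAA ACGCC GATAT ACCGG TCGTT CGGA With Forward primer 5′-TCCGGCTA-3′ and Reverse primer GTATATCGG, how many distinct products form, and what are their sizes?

Two products: 137 bp, 57 bp

The forward primer TCCGGCTA matches the top strand at positions 26–33, 106–113.
The reverse primer's reverse complement is CCGATATAC, matching at positions 154–162.
Each forward site pairs with the reverse site to give a product ending at position 162: sizes 137, 57 bp.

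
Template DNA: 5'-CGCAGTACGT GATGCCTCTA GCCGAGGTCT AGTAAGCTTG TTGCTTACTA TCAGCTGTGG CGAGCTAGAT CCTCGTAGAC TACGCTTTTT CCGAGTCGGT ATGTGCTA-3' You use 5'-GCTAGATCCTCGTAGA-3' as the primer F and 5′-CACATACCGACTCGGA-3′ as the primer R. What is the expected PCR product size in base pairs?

42 bp

Forward primer GCTAGATCCTCGTAGA is found on the top strand at positions 64–79.
Taking the reverse complement of CACATACCGACTCGGA gives TCCGAGTCGGTATGTG, found at positions 90–105 on the template; the primer anneals here to the top strand with its 3' end pointing upstream.
Product length = (reverse-primer end) − (forward-primer start) + 1 = 105 − 64 + 1 = 42 bp.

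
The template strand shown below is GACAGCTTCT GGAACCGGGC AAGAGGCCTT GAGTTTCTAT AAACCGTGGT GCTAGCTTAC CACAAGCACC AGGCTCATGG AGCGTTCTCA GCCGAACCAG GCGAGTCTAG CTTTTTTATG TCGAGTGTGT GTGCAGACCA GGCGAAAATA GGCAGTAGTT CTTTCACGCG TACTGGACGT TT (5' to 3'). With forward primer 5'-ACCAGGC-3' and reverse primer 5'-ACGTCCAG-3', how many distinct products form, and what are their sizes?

Three products: 113 bp, 85 bp, 44 bp

The forward primer ACCAGGC matches the top strand at positions 68–74, 96–102, 137–143.
The reverse primer's reverse complement is CTGGACGT, matching at positions 173–180.
Each forward site pairs with the reverse site to give a product ending at position 180: sizes 113, 85, 44 bp.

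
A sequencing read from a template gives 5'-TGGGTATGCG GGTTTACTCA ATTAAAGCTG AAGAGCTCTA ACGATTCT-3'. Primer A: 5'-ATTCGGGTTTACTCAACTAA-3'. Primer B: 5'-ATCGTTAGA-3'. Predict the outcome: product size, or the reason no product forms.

No product — primer A has no binding site in the template.

Primer A (ATTCGGGTTTACTCAACTAA) does not match the top strand, and its reverse complement TTAGTTGAGTAAACCCGAAT does not match either.
With no annealing site for primer A, no amplification occurs.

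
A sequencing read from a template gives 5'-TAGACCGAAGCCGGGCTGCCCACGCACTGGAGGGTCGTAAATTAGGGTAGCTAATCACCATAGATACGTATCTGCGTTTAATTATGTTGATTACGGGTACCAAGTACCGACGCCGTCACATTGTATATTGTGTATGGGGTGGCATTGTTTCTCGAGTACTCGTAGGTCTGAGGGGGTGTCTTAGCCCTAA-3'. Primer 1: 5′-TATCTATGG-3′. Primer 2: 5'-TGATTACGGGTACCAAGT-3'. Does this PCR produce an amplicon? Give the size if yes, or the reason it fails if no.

No product — the primers' 3' ends point away from each other.

Primer 1 (TATCTATGG) has reverse complement CCATAGATA, which matches the top strand at positions 58–66; primer 1 anneals to the top strand there with its 3' end pointing upstream toward position 58.
Primer 2 (TGATTACGGGTACCAAGT) matches the top strand directly at positions 88–105; it anneals to the bottom strand with its 3' end pointing downstream toward position 105.
The 3' ends diverge (primer 1 extends toward position 1, primer 2 toward position 190), so the primers never converge on a shared product.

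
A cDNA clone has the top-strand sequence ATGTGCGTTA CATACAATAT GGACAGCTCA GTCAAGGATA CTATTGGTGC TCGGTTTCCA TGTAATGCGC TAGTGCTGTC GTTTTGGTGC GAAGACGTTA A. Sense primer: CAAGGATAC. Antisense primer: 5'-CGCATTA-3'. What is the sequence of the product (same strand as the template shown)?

5'-CAAGGATACTATTGGTGCTCGGTTTCCATGTAATGCG-3'

The forward primer matches the template at positions 33–41.
Taking the reverse complement of CGCATTA gives TAATGCG, found at positions 63–69 on the template; the primer anneals here to the top strand with its 3' end pointing upstream.
The product is the template from position 33 through 69 (37 bp).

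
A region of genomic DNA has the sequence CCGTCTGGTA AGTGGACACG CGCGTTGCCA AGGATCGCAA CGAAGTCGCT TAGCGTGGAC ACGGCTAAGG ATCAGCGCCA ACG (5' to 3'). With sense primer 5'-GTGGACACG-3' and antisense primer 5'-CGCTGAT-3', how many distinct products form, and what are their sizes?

The forward primer GTGGACACG matches the top strand at positions 12–20, 55–63.
The reverse primer's reverse complement is ATCAGCG, matching at positions 71–77.
Each forward site pairs with the reverse site to give a product ending at position 77: sizes 66, 23 bp.

Two products: 66 bp, 23 bp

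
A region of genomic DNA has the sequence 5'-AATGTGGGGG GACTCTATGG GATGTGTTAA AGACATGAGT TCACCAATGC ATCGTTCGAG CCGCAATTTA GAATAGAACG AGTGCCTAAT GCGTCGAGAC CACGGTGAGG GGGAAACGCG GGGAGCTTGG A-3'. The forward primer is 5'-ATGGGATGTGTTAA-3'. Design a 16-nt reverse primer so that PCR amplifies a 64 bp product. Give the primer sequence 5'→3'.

The forward primer binds at positions 17–30, so a 64 bp product ends at position 17 + 64 − 1 = 80.
The reverse primer anneals to the top strand over positions 65–80, i.e. to AATTTAGAATAGAACG.
Its sequence written 5'→3' is the reverse complement: CGTTCTATTCTAAATT.

5'-CGTTCTATTCTAAATT-3'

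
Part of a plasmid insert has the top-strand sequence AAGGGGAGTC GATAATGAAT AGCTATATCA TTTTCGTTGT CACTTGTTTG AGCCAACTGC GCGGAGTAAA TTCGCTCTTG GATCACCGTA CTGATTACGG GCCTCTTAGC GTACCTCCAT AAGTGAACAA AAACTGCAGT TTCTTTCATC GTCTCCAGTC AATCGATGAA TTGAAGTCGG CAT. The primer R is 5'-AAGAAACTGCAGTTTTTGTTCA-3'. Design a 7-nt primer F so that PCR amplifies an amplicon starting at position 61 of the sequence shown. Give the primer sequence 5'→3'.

5'-GCGGAGT-3'

The reverse primer's reverse complement TGAACAAAAACTGCAGTTTCTT matches the template at positions 124–145; the product starts at position 61.
The forward primer is identical to the top strand over positions 61–67: GCGGAGT.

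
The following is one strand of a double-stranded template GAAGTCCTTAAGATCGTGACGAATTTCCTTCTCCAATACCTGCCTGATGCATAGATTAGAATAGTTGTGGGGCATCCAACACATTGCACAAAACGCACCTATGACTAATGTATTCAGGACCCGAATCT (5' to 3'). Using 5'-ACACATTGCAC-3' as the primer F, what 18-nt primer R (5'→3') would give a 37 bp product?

The forward primer binds at positions 79–89, so a 37 bp product ends at position 79 + 37 − 1 = 115.
The reverse primer anneals to the top strand over positions 98–115, i.e. to CCTATGACTAATGTATTC.
Its sequence written 5'→3' is the reverse complement: GAATACATTAGTCATAGG.

5'-GAATACATTAGTCATAGG-3'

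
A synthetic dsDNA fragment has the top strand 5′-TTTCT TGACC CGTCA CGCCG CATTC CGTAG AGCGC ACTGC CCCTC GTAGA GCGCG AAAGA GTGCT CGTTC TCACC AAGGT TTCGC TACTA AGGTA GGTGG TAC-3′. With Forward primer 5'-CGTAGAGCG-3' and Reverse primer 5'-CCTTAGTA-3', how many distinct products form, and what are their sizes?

Two products: 68 bp, 49 bp

The forward primer CGTAGAGCG matches the top strand at positions 26–34, 45–53.
The reverse primer's reverse complement is TACTAAGG, matching at positions 86–93.
Each forward site pairs with the reverse site to give a product ending at position 93: sizes 68, 49 bp.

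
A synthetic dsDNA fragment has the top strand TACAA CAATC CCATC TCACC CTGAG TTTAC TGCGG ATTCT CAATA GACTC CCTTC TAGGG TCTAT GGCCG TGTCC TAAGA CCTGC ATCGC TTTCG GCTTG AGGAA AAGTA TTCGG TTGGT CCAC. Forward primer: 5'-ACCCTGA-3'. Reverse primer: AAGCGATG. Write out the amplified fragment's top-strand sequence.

The forward primer matches the template at positions 18–24.
The reverse primer's reverse complement is CATCGCTT, which matches the template at positions 85–92.
The product is the template from position 18 through 92 (75 bp).

5'-ACCCTGAGTTTACTGCGGATTCTCAATAGACTCCCTTCTAGGGTCTATGGCCGTGTCCTAAGACCTGCATCGCTT-3'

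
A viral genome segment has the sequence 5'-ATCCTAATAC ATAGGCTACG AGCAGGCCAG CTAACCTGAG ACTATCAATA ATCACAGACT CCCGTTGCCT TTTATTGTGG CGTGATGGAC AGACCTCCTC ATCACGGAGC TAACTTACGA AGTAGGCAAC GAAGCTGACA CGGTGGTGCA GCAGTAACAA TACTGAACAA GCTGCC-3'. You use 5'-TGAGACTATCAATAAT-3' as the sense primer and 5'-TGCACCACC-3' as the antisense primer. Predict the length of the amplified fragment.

114 bp

Forward primer TGAGACTATCAATAAT is found on the top strand at positions 37–52.
Taking the reverse complement of TGCACCACC gives GGTGGTGCA, found at positions 142–150 on the template; the primer anneals here to the top strand with its 3' end pointing upstream.
Amplicon spans positions 37–150: 114 bp.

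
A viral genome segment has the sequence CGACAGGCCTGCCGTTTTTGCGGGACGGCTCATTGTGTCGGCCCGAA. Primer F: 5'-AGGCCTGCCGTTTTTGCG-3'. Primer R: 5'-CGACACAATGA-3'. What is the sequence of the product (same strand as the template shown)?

5'-AGGCCTGCCGTTTTTGCGGGACGGCTCATTGTGTCG-3'

The forward primer matches the template at positions 5–22.
The reverse primer's reverse complement is TCATTGTGTCG, which matches the template at positions 30–40.
The product is the template from position 5 through 40 (36 bp).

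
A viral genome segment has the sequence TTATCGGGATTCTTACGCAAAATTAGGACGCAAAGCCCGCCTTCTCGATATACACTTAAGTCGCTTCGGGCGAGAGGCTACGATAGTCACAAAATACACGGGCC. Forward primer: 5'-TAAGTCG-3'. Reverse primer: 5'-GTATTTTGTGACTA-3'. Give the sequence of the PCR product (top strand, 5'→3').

5'-TAAGTCGCTTCGGGCGAGAGGCTACGATAGTCACAAAATAC-3'

Forward primer TAAGTCG is found on the top strand at positions 57–63.
Reverse complement of the reverse primer: TAGTCACAAAATAC. This occurs on the top strand at positions 84–97.
The product is the template from position 57 through 97 (41 bp).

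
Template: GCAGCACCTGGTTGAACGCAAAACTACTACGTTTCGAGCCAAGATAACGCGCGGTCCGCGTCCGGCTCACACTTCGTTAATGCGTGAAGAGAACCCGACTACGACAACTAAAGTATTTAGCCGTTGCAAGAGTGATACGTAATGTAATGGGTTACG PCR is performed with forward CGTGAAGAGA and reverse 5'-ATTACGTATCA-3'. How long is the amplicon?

61 bp

Scanning the template, CGTGAAGAGA occurs at positions 83–92; this primer anneals to the bottom strand there with its 3' end pointing downstream.
Taking the reverse complement of ATTACGTATCA gives TGATACGTAAT, found at positions 133–143 on the template; the primer anneals here to the top strand with its 3' end pointing upstream.
Product length = (reverse-primer end) − (forward-primer start) + 1 = 143 − 83 + 1 = 61 bp.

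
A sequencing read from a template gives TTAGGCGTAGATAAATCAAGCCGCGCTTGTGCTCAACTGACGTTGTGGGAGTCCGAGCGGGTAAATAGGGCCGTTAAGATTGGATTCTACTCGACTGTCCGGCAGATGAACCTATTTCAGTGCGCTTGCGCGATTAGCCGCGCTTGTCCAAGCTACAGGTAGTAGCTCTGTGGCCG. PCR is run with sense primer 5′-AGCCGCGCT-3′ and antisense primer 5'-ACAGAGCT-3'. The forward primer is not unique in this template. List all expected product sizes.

The forward primer AGCCGCGCT matches the top strand at positions 19–27, 136–144.
The reverse primer's reverse complement is AGCTCTGT, matching at positions 164–171.
Each forward site pairs with the reverse site to give a product ending at position 171: sizes 153, 36 bp.

153 bp, 36 bp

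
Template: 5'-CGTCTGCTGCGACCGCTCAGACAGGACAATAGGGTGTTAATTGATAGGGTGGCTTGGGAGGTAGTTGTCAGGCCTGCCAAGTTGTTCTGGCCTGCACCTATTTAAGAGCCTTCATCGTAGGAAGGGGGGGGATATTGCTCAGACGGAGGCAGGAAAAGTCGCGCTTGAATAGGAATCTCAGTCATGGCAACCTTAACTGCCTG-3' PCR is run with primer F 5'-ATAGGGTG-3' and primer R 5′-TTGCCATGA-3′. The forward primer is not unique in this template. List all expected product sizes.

162 bp, 147 bp

The forward primer ATAGGGTG matches the top strand at positions 29–36, 44–51.
The reverse primer's reverse complement is TCATGGCAA, matching at positions 182–190.
Each forward site pairs with the reverse site to give a product ending at position 190: sizes 162, 147 bp.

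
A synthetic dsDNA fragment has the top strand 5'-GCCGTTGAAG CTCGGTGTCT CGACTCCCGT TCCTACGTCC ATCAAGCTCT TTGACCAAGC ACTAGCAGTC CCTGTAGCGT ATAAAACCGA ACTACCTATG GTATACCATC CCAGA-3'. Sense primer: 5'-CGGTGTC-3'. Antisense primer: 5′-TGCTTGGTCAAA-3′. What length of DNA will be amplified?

Scanning the template, CGGTGTC occurs at positions 13–19; this primer anneals to the bottom strand there with its 3' end pointing downstream.
The reverse primer's reverse complement is TTTGACCAAGCA, which matches the template at positions 50–61.
The product runs from position 13 to position 61, so its length is 61 − 13 + 1 = 49 bp.

49 bp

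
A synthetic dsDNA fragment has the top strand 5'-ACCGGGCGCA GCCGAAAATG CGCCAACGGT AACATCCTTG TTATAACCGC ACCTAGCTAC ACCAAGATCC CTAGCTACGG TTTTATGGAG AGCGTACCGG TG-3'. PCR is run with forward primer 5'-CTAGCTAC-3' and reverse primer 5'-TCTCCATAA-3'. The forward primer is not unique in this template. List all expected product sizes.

The forward primer CTAGCTAC matches the top strand at positions 53–60, 71–78.
The reverse primer's reverse complement is TTATGGAGA, matching at positions 83–91.
Each forward site pairs with the reverse site to give a product ending at position 91: sizes 39, 21 bp.

39 bp, 21 bp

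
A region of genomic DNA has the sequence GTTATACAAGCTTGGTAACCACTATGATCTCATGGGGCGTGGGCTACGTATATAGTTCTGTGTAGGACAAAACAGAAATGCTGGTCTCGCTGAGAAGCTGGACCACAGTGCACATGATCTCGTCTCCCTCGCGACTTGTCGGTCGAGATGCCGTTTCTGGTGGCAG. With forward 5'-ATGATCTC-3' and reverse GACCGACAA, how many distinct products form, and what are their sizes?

The forward primer ATGATCTC matches the top strand at positions 24–31, 114–121.
The reverse primer's reverse complement is TTGTCGGTC, matching at positions 136–144.
Each forward site pairs with the reverse site to give a product ending at position 144: sizes 121, 31 bp.

Two products: 121 bp, 31 bp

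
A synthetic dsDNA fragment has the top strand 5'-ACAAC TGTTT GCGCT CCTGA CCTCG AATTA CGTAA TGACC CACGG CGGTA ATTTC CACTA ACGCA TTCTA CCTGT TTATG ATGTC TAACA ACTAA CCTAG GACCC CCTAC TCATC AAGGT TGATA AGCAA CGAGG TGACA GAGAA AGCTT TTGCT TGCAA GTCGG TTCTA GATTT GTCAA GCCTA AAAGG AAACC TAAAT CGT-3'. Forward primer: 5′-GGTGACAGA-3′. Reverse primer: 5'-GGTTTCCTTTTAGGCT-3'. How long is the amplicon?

Forward primer GGTGACAGA is found on the top strand at positions 134–142.
The reverse primer's reverse complement is AGCCTAAAAGGAAACC, which matches the template at positions 180–195.
Product length = (reverse-primer end) − (forward-primer start) + 1 = 195 − 134 + 1 = 62 bp.

62 bp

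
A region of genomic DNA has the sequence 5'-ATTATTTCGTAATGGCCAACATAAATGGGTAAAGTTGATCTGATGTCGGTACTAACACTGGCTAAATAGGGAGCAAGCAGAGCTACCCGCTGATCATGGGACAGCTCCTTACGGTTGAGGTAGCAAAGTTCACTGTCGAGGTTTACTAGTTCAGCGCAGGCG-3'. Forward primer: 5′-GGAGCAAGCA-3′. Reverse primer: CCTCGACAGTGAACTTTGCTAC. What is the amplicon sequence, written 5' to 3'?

The forward primer matches the template at positions 70–79.
Taking the reverse complement of CCTCGACAGTGAACTTTGCTAC gives GTAGCAAAGTTCACTGTCGAGG, found at positions 120–141 on the template; the primer anneals here to the top strand with its 3' end pointing upstream.
The product is the template from position 70 through 141 (72 bp).

5'-GGAGCAAGCAGAGCTACCCGCTGATCATGGGACAGCTCCTTACGGTTGAGGTAGCAAAGTTCACTGTCGAGG-3'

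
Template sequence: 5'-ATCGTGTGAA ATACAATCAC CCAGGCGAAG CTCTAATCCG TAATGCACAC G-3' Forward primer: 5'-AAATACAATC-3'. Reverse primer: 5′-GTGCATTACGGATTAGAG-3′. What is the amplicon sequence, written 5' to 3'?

5'-AAATACAATCACCCAGGCGAAGCTCTAATCCGTAATGCAC-3'

The forward primer matches the template at positions 9–18.
Taking the reverse complement of GTGCATTACGGATTAGAG gives CTCTAATCCGTAATGCAC, found at positions 31–48 on the template; the primer anneals here to the top strand with its 3' end pointing upstream.
The product is the template from position 9 through 48 (40 bp).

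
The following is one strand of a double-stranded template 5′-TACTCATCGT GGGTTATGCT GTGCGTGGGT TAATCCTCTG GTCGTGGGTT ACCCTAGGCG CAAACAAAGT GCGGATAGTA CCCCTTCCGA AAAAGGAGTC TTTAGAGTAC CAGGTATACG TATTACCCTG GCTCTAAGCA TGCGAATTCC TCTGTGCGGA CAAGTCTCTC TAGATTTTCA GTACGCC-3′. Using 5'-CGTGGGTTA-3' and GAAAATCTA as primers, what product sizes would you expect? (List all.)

172 bp, 156 bp, 137 bp

The forward primer CGTGGGTTA matches the top strand at positions 8–16, 24–32, 43–51.
The reverse primer's reverse complement is TAGATTTTC, matching at positions 171–179.
Each forward site pairs with the reverse site to give a product ending at position 179: sizes 172, 156, 137 bp.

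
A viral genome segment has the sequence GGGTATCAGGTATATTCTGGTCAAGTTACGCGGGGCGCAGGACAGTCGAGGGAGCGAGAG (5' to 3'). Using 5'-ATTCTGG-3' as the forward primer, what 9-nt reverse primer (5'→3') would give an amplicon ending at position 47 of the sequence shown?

The forward primer binds at positions 14–20; the product's 3' end on the top strand is position 47.
The reverse primer anneals to the top strand over positions 39–47, i.e. to AGGACAGTC.
Its sequence written 5'→3' is the reverse complement: GACTGTCCT.

5'-GACTGTCCT-3'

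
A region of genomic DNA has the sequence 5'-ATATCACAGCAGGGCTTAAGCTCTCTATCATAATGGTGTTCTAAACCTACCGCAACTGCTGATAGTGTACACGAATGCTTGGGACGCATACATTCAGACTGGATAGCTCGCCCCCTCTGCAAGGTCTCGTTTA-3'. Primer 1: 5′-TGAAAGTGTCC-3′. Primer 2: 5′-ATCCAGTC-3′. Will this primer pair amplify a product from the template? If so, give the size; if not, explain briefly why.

No product — primer 1 has no binding site in the template.

Primer 1 (TGAAAGTGTCC) does not match the top strand, and its reverse complement GGACACTTTCA does not match either.
With no annealing site for primer 1, no amplification occurs.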